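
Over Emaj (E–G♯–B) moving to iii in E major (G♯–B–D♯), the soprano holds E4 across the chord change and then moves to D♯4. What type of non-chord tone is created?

E4 is a suspension.

The harmony at that moment is G♯ minor triad (G♯, B, D♯); E4 is not a chord tone.
It is held over (the same pitch as the preceding E4) and left by step down to D♯4.
Held over from the previous chord and resolving down by step — a suspension.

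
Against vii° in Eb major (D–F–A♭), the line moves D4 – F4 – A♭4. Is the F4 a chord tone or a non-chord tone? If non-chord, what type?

Chord tone (the third of D diminished triad).

D diminished triad contains D, F, A♭; F is the third, so it is a chord tone.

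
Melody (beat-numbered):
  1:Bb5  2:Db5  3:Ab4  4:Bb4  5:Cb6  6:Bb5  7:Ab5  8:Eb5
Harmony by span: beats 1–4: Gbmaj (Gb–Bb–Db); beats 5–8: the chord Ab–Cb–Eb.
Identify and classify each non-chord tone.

Ab4 (beat 3) — appoggiatura; Bb5 (beat 6) — passing tone.

The harmony at that moment is Gb major triad (Gb, Bb, Db); Ab4 is not a chord tone.
It is approached by leap down from Db5 and left by step up to Bb4.
Leap in, step out — an appoggiatura.
The harmony at that moment is Ab minor triad (Ab, Cb, Eb); Bb5 is not a chord tone.
It is approached by step down from Cb6 and left by step down to Ab5.
Step in, step out in the same direction — a passing tone.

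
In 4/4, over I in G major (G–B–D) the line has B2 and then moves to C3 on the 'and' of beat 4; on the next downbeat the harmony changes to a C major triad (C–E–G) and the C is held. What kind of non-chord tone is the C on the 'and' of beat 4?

Anticipation.

The harmony at that moment is G major triad (G, B, D); C3 is not a chord tone.
It is approached by step up from B2 and then sustained as the same pitch into the next harmony.
Arriving early and becoming a chord tone when the harmony changes — an anticipation.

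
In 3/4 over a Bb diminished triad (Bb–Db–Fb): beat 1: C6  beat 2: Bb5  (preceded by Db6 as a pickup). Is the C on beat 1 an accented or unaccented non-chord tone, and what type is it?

Accented passing tone.

The harmony at that moment is Bb diminished triad (Bb, Db, Fb); C6 is not a chord tone.
It is approached by step down from Db6 and left by step down to Bb5.
Step in, step out in the same direction — a passing tone.
It falls on the downbeat, so it is accented.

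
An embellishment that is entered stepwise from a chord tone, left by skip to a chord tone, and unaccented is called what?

Approach: by step. Departure: by leap. Metric position: weak.
Step in, leap out, from a weak position — an escape tone (échappée). (It is the mirror image of the appoggiatura, which leaps in and steps out on a strong beat.)

Escape tone.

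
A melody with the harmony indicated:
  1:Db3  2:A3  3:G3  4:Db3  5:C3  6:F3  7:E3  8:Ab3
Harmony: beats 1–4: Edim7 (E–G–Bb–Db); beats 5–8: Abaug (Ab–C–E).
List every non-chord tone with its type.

The harmony at that moment is E diminished seventh chord (E, G, Bb, Db); A3 is not a chord tone.
It is approached by leap up from Db3 and left by step down to G3.
Leap in, step out — an appoggiatura.
The harmony at that moment is Ab augmented triad (Ab, C, E); F3 is not a chord tone.
It is approached by leap up from C3 and left by step down to E3.
Leap in, step out — an appoggiatura.

A3 (beat 2) — appoggiatura; F3 (beat 6) — appoggiatura.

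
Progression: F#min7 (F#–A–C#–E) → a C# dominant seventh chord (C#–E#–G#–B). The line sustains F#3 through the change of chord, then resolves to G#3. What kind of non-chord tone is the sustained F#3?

The harmony at that moment is C# dominant seventh chord (C#, E#, G#, B); F#3 is not a chord tone.
It is held over (the same pitch as the preceding F#3) and left by step up to G#3.
Held over from the previous chord and resolving up by step — a retardation.

F#3 is a retardation.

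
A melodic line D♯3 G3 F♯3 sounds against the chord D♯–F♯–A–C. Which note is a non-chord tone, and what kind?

G3 is an appoggiatura.

The harmony at that moment is D♯ diminished seventh chord (D♯, F♯, A, C); G3 is not a chord tone.
It is approached by leap up from D♯3 and left by step down to F♯3.
Leap in, step out — an appoggiatura.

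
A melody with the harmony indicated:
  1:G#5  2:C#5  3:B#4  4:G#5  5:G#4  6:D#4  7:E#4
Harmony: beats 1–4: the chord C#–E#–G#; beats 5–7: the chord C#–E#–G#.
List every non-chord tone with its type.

B#4 (beat 3) — escape tone; D#4 (beat 6) — appoggiatura.

The harmony at that moment is C# major triad (C#, E#, G#); B#4 is not a chord tone.
It is approached by step down from C#5 and left by leap up to G#5.
Step in, leap out — an escape tone.
The harmony at that moment is C# major triad (C#, E#, G#); D#4 is not a chord tone.
It is approached by leap down from G#4 and left by step up to E#4.
Leap in, step out — an appoggiatura.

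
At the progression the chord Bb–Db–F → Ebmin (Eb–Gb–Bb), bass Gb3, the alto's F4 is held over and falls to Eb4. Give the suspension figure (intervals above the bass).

At the second chord the bass is Gb3. The suspended F4 lies a seventh above the bass; after resolving down by step to Eb4, the interval above the bass becomes a sixth.
Suspension figures are named by those two intervals: 7–6.

7–6 suspension.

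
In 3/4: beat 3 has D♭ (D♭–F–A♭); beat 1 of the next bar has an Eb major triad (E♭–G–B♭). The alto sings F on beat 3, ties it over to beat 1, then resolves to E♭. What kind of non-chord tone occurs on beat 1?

Suspension.

The harmony at that moment is E♭ major triad (E♭, G, B♭); F is not a chord tone.
It is held over (the same pitch as the preceding F) and left by step down to E♭.
Held over from the previous chord and resolving down by step — a suspension.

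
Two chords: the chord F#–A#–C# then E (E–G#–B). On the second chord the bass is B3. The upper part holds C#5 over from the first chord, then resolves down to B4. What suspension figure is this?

At the second chord the bass is B3. The suspended C#5 lies a ninth above the bass; after resolving down by step to B4, the interval above the bass becomes an octave.
Suspension figures are named by those two intervals: 9–8.

9–8 suspension.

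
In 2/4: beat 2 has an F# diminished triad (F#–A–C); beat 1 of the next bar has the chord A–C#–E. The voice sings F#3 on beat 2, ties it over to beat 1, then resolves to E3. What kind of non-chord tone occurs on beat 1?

The harmony at that moment is A major triad (A, C#, E); F#3 is not a chord tone.
It is held over (the same pitch as the preceding F#3) and left by step down to E3.
Held over from the previous chord and resolving down by step — a suspension.

Suspension.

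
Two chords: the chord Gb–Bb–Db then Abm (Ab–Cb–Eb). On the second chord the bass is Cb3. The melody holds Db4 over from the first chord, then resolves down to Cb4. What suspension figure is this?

At the second chord the bass is Cb3. The suspended Db4 lies a ninth above the bass; after resolving down by step to Cb4, the interval above the bass becomes an octave.
Suspension figures are named by those two intervals: 9–8.

9–8 suspension.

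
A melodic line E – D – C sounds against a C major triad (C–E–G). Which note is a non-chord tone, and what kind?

D is a passing tone.

The harmony at that moment is C major triad (C, E, G); D is not a chord tone.
It is approached by step down from E and left by step down to C.
Step in, step out in the same direction — a passing tone.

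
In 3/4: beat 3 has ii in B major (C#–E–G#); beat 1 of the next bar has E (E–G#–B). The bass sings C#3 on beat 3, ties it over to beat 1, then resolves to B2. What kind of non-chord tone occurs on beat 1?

Suspension.

The harmony at that moment is E major triad (E, G#, B); C#3 is not a chord tone.
It is held over (the same pitch as the preceding C#3) and left by step down to B2.
Held over from the previous chord and resolving down by step — a suspension.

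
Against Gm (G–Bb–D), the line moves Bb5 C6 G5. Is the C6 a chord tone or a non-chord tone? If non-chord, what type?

Non-chord tone — an escape tone.

The harmony at that moment is G minor triad (G, Bb, D); C6 is not a chord tone.
It is approached by step up from Bb5 and left by leap down to G5.
Step in, leap out — an escape tone.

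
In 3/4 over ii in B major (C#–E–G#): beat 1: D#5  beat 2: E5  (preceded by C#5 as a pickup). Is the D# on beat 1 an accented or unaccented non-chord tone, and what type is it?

Accented passing tone.

The harmony at that moment is C# minor triad (C#, E, G#); D#5 is not a chord tone.
It is approached by step up from C#5 and left by step up to E5.
Step in, step out in the same direction — a passing tone.
It falls on the downbeat, so it is accented.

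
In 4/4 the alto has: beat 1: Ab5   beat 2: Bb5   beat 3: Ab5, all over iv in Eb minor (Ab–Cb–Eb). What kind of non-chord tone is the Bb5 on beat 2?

Upper neighbor tone.

The harmony at that moment is Ab minor triad (Ab, Cb, Eb); Bb5 is not a chord tone.
It is approached by step up from Ab5 and left by step down to Ab5.
Step away and step back to the same note — a neighbor tone (upper neighbor).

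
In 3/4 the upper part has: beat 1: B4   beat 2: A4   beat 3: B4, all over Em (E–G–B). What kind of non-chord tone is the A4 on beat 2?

The harmony at that moment is E minor triad (E, G, B); A4 is not a chord tone.
It is approached by step down from B4 and left by step up to B4.
Step away and step back to the same note — a neighbor tone (lower neighbor).

Lower neighbor tone.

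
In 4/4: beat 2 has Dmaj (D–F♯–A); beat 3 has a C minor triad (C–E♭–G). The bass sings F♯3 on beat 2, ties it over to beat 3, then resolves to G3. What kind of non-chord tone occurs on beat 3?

The harmony at that moment is C minor triad (C, E♭, G); F♯3 is not a chord tone.
It is held over (the same pitch as the preceding F♯3) and left by step up to G3.
Held over from the previous chord and resolving up by step — a retardation.

Retardation.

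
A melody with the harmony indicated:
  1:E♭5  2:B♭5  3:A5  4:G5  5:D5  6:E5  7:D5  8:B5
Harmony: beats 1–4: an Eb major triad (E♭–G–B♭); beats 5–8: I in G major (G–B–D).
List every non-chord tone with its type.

A5 (beat 3) — passing tone; E5 (beat 6) — neighbor tone.

The harmony at that moment is E♭ major triad (E♭, G, B♭); A5 is not a chord tone.
It is approached by step down from B♭5 and left by step down to G5.
Step in, step out in the same direction — a passing tone.
The harmony at that moment is G major triad (G, B, D); E5 is not a chord tone.
It is approached by step up from D5 and left by step down to D5.
Step away and step back to the same note — a neighbor tone (upper neighbor).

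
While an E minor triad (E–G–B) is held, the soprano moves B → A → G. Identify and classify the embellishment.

The harmony at that moment is E minor triad (E, G, B); A is not a chord tone.
It is approached by step down from B and left by step down to G.
Step in, step out in the same direction — a passing tone.

A is a passing tone.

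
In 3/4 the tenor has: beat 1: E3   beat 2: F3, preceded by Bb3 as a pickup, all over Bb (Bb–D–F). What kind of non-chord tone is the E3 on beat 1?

The harmony at that moment is Bb major triad (Bb, D, F); E3 is not a chord tone.
It is approached by leap down from Bb3 and left by step up to F3.
Leap in, step out, metrically accented — an appoggiatura.

Appoggiatura.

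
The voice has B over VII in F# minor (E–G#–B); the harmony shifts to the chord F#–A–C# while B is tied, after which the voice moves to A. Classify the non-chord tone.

The harmony at that moment is F# minor triad (F#, A, C#); B is not a chord tone.
It is held over (the same pitch as the preceding B) and left by step down to A.
Held over from the previous chord and resolving down by step — a suspension.

B is a suspension.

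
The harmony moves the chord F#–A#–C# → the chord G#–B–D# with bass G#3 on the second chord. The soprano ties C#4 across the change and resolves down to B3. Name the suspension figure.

4–3 suspension.

At the second chord the bass is G#3. The suspended C#4 lies a fourth above the bass; after resolving down by step to B3, the interval above the bass becomes a third.
Suspension figures are named by those two intervals: 4–3.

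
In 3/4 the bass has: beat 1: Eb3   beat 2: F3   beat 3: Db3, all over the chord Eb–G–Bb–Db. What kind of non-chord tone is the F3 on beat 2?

Escape tone.

The harmony at that moment is Eb dominant seventh chord (Eb, G, Bb, Db); F3 is not a chord tone.
It is approached by step up from Eb3 and left by leap down to Db3.
Step in, leap out, on a weak beat — an escape tone.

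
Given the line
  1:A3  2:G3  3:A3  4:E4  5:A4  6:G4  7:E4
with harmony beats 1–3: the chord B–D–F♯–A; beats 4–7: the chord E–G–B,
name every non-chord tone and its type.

G3 (beat 2) — neighbor tone; A4 (beat 5) — appoggiatura.

The harmony at that moment is B minor seventh chord (B, D, F♯, A); G3 is not a chord tone.
It is approached by step down from A3 and left by step up to A3.
Step away and step back to the same note — a neighbor tone (lower neighbor).
The harmony at that moment is E minor triad (E, G, B); A4 is not a chord tone.
It is approached by leap up from E4 and left by step down to G4.
Leap in, step out — an appoggiatura.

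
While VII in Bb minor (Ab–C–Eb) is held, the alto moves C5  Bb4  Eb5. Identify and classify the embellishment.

The harmony at that moment is Ab major triad (Ab, C, Eb); Bb4 is not a chord tone.
It is approached by step down from C5 and left by leap up to Eb5.
Step in, leap out — an escape tone.

Bb4 is an escape tone.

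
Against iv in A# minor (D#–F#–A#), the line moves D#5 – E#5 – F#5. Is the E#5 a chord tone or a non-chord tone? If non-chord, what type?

The harmony at that moment is D# minor triad (D#, F#, A#); E#5 is not a chord tone.
It is approached by step up from D#5 and left by step up to F#5.
Step in, step out in the same direction — a passing tone.

Non-chord tone — a passing tone.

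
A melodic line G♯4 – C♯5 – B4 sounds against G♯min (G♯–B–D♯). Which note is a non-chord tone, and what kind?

C♯5 is an appoggiatura.

The harmony at that moment is G♯ minor triad (G♯, B, D♯); C♯5 is not a chord tone.
It is approached by leap up from G♯4 and left by step down to B4.
Leap in, step out — an appoggiatura.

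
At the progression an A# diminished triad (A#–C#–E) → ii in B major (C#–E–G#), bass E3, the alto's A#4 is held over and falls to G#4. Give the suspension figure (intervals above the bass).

At the second chord the bass is E3. The suspended A#4 lies a fourth above the bass; after resolving down by step to G#4, the interval above the bass becomes a third.
Suspension figures are named by those two intervals: 4–3.

4–3 suspension.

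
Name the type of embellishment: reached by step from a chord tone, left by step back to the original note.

Neighbor tone.

Approach: by step. Departure: by step in the opposite direction, back to the starting pitch.
Stepwise on both sides but reversing to return to the same chord tone — a neighbor tone. (Had it continued onward in the same direction it would be a passing tone instead.)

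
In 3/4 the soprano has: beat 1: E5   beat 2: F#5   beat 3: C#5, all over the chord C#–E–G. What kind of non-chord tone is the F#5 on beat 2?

The harmony at that moment is C# diminished triad (C#, E, G); F#5 is not a chord tone.
It is approached by step up from E5 and left by leap down to C#5.
Step in, leap out, on a weak beat — an escape tone.

Escape tone.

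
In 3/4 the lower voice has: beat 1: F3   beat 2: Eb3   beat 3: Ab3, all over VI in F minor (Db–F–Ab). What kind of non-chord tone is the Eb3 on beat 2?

Escape tone.

The harmony at that moment is Db major triad (Db, F, Ab); Eb3 is not a chord tone.
It is approached by step down from F3 and left by leap up to Ab3.
Step in, leap out, on a weak beat — an escape tone.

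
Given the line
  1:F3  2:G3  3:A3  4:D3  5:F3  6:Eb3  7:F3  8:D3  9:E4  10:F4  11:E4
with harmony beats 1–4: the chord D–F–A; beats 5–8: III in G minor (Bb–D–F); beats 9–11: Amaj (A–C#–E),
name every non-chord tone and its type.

The harmony at that moment is D minor triad (D, F, A); G3 is not a chord tone.
It is approached by step up from F3 and left by step up to A3.
Step in, step out in the same direction — a passing tone.
The harmony at that moment is Bb major triad (Bb, D, F); Eb3 is not a chord tone.
It is approached by step down from F3 and left by step up to F3.
Step away and step back to the same note — a neighbor tone (lower neighbor).
The harmony at that moment is A major triad (A, C#, E); F4 is not a chord tone.
It is approached by step up from E4 and left by step down to E4.
Step away and step back to the same note — a neighbor tone (upper neighbor).

G3 (beat 2) — passing tone; Eb3 (beat 6) — neighbor tone; F4 (beat 10) — neighbor tone.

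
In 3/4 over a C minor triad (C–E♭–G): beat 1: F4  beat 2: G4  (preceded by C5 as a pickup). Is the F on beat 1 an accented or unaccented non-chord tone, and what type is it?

The harmony at that moment is C minor triad (C, E♭, G); F4 is not a chord tone.
It is approached by leap down from C5 and left by step up to G4.
Leap in, step out — an appoggiatura.
It falls on the downbeat, so it is accented.

Accented appoggiatura.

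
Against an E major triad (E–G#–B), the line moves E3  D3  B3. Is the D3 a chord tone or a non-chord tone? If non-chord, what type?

The harmony at that moment is E major triad (E, G#, B); D3 is not a chord tone.
It is approached by step down from E3 and left by leap up to B3.
Step in, leap out — an escape tone.

Non-chord tone — an escape tone.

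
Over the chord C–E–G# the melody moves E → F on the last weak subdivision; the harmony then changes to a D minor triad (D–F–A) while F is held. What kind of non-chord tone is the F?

F is an anticipation.

The harmony at that moment is C augmented triad (C, E, G#); F is not a chord tone.
It is approached by step up from E and then sustained as the same pitch into the next harmony.
Arriving early and becoming a chord tone when the harmony changes — an anticipation.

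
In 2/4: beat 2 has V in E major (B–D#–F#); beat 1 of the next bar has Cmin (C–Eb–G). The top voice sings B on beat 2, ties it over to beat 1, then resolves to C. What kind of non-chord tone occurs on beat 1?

Retardation.

The harmony at that moment is C minor triad (C, Eb, G); B is not a chord tone.
It is held over (the same pitch as the preceding B) and left by step up to C.
Held over from the previous chord and resolving up by step — a retardation.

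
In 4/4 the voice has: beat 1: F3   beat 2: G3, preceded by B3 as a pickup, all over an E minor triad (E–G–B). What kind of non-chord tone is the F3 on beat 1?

The harmony at that moment is E minor triad (E, G, B); F3 is not a chord tone.
It is approached by leap down from B3 and left by step up to G3.
Leap in, step out, metrically accented — an appoggiatura.

Appoggiatura.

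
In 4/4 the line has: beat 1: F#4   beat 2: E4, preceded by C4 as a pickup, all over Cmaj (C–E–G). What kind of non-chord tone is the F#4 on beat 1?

The harmony at that moment is C major triad (C, E, G); F#4 is not a chord tone.
It is approached by leap up from C4 and left by step down to E4.
Leap in, step out, metrically accented — an appoggiatura.

Appoggiatura.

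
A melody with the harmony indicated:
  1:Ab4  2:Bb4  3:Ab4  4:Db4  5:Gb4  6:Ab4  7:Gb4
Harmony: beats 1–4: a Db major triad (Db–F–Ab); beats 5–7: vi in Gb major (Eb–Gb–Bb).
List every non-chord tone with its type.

Bb4 (beat 2) — neighbor tone; Ab4 (beat 6) — neighbor tone.

The harmony at that moment is Db major triad (Db, F, Ab); Bb4 is not a chord tone.
It is approached by step up from Ab4 and left by step down to Ab4.
Step away and step back to the same note — a neighbor tone (upper neighbor).
The harmony at that moment is Eb minor triad (Eb, Gb, Bb); Ab4 is not a chord tone.
It is approached by step up from Gb4 and left by step down to Gb4.
Step away and step back to the same note — a neighbor tone (upper neighbor).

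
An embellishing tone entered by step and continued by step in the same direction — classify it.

Approach: by step. Departure: by step, continuing in the same direction.
Stepwise on both sides with no change of direction means the note fills in the space between two different chord tones — a passing tone. (Had it turned back to its starting note it would be a neighbor tone instead.)

Passing tone.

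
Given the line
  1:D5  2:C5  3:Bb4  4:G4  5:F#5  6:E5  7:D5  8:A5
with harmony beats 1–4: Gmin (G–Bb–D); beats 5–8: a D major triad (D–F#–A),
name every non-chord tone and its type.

The harmony at that moment is G minor triad (G, Bb, D); C5 is not a chord tone.
It is approached by step down from D5 and left by step down to Bb4.
Step in, step out in the same direction — a passing tone.
The harmony at that moment is D major triad (D, F#, A); E5 is not a chord tone.
It is approached by step down from F#5 and left by step down to D5.
Step in, step out in the same direction — a passing tone.

C5 (beat 2) — passing tone; E5 (beat 6) — passing tone.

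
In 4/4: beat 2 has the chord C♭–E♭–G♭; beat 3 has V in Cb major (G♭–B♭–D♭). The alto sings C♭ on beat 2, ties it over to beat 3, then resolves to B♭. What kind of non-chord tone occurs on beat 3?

Suspension.

The harmony at that moment is G♭ major triad (G♭, B♭, D♭); C♭ is not a chord tone.
It is held over (the same pitch as the preceding C♭) and left by step down to B♭.
Held over from the previous chord and resolving down by step — a suspension.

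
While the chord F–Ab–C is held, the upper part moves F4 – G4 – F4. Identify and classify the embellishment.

The harmony at that moment is F minor triad (F, Ab, C); G4 is not a chord tone.
It is approached by step up from F4 and left by step down to F4.
Step away and step back to the same note — a neighbor tone (upper neighbor).

G4 is a neighbor tone.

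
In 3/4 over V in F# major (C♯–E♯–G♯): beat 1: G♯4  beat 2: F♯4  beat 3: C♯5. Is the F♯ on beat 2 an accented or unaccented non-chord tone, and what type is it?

The harmony at that moment is C♯ major triad (C♯, E♯, G♯); F♯4 is not a chord tone.
It is approached by step down from G♯4 and left by leap up to C♯5.
Step in, leap out — an escape tone.
It falls on a weak beat, so it is unaccented.

Unaccented escape tone.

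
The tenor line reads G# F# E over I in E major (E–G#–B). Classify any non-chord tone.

The harmony at that moment is E major triad (E, G#, B); F# is not a chord tone.
It is approached by step down from G# and left by step down to E.
Step in, step out in the same direction — a passing tone.

F# is a passing tone.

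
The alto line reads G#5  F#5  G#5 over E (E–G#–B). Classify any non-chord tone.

The harmony at that moment is E major triad (E, G#, B); F#5 is not a chord tone.
It is approached by step down from G#5 and left by step up to G#5.
Step away and step back to the same note — a neighbor tone (lower neighbor).

F#5 is a neighbor tone.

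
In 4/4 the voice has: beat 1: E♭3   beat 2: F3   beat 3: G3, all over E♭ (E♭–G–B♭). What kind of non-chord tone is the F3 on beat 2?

Passing tone.

The harmony at that moment is E♭ major triad (E♭, G, B♭); F3 is not a chord tone.
It is approached by step up from E♭3 and left by step up to G3.
Step in, step out in the same direction — a passing tone.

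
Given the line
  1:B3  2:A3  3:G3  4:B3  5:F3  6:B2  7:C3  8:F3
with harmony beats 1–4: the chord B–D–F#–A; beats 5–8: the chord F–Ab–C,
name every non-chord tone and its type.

G3 (beat 3) — escape tone; B2 (beat 6) — appoggiatura.

The harmony at that moment is B minor seventh chord (B, D, F#, A); G3 is not a chord tone.
It is approached by step down from A3 and left by leap up to B3.
Step in, leap out — an escape tone.
The harmony at that moment is F minor triad (F, Ab, C); B2 is not a chord tone.
It is approached by leap down from F3 and left by step up to C3.
Leap in, step out — an appoggiatura.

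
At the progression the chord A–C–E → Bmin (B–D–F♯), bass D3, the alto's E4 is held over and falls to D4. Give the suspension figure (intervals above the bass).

At the second chord the bass is D3. The suspended E4 lies a ninth above the bass; after resolving down by step to D4, the interval above the bass becomes an octave.
Suspension figures are named by those two intervals: 9–8.

9–8 suspension.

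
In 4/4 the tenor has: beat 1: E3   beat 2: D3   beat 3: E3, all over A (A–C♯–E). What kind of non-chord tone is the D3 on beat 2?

Lower neighbor tone.

The harmony at that moment is A major triad (A, C♯, E); D3 is not a chord tone.
It is approached by step down from E3 and left by step up to E3.
Step away and step back to the same note — a neighbor tone (lower neighbor).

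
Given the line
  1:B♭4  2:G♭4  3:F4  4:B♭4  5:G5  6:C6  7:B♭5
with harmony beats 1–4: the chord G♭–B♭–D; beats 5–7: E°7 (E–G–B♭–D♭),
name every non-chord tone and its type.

F4 (beat 3) — escape tone; C6 (beat 6) — appoggiatura.

The harmony at that moment is G♭ augmented triad (G♭, B♭, D); F4 is not a chord tone.
It is approached by step down from G♭4 and left by leap up to B♭4.
Step in, leap out — an escape tone.
The harmony at that moment is E diminished seventh chord (E, G, B♭, D♭); C6 is not a chord tone.
It is approached by leap up from G5 and left by step down to B♭5.
Leap in, step out — an appoggiatura.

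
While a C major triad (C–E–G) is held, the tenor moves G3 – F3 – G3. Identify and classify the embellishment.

The harmony at that moment is C major triad (C, E, G); F3 is not a chord tone.
It is approached by step down from G3 and left by step up to G3.
Step away and step back to the same note — a neighbor tone (lower neighbor).

F3 is a neighbor tone.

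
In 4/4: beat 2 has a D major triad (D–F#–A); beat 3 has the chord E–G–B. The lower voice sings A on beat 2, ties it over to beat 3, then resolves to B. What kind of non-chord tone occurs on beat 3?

Retardation.

The harmony at that moment is E minor triad (E, G, B); A is not a chord tone.
It is held over (the same pitch as the preceding A) and left by step up to B.
Held over from the previous chord and resolving up by step — a retardation.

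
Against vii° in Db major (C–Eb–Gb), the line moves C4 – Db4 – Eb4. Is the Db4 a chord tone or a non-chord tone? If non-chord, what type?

Non-chord tone — a passing tone.

The harmony at that moment is C diminished triad (C, Eb, Gb); Db4 is not a chord tone.
It is approached by step up from C4 and left by step up to Eb4.
Step in, step out in the same direction — a passing tone.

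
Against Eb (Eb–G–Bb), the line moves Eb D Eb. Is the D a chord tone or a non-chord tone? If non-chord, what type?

Non-chord tone — a neighbor tone.

The harmony at that moment is Eb major triad (Eb, G, Bb); D is not a chord tone.
It is approached by step down from Eb and left by step up to Eb.
Step away and step back to the same note — a neighbor tone (lower neighbor).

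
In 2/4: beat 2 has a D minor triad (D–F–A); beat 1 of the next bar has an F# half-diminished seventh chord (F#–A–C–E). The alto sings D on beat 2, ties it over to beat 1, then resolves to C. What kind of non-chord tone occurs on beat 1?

The harmony at that moment is F# half-diminished seventh chord (F#, A, C, E); D is not a chord tone.
It is held over (the same pitch as the preceding D) and left by step down to C.
Held over from the previous chord and resolving down by step — a suspension.

Suspension.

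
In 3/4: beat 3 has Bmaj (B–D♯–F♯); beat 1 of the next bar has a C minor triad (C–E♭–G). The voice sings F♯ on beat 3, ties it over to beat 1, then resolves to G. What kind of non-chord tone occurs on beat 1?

The harmony at that moment is C minor triad (C, E♭, G); F♯ is not a chord tone.
It is held over (the same pitch as the preceding F♯) and left by step up to G.
Held over from the previous chord and resolving up by step — a retardation.

Retardation.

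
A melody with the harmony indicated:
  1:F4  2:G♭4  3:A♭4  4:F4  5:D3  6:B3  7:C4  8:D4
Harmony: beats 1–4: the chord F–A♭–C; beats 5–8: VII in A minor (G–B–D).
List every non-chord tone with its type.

The harmony at that moment is F minor triad (F, A♭, C); G♭4 is not a chord tone.
It is approached by step up from F4 and left by step up to A♭4.
Step in, step out in the same direction — a passing tone.
The harmony at that moment is G major triad (G, B, D); C4 is not a chord tone.
It is approached by step up from B3 and left by step up to D4.
Step in, step out in the same direction — a passing tone.

G♭4 (beat 2) — passing tone; C4 (beat 7) — passing tone.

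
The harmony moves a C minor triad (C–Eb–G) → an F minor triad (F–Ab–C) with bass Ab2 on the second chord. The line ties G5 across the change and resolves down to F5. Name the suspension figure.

7–6 suspension.

At the second chord the bass is Ab2. The suspended G5 lies a seventh above the bass; after resolving down by step to F5, the interval above the bass becomes a sixth.
Suspension figures are named by those two intervals: 7–6.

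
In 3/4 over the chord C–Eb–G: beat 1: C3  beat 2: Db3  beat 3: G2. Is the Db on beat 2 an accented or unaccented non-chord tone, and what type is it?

Unaccented escape tone.

The harmony at that moment is C minor triad (C, Eb, G); Db3 is not a chord tone.
It is approached by step up from C3 and left by leap down to G2.
Step in, leap out — an escape tone.
It falls on a weak beat, so it is unaccented.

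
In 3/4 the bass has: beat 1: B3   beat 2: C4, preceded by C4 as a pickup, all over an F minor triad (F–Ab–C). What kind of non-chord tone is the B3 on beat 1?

Lower neighbor tone.

The harmony at that moment is F minor triad (F, Ab, C); B3 is not a chord tone.
It is approached by step down from C4 and left by step up to C4.
Step away and step back to the same note — a neighbor tone (lower neighbor).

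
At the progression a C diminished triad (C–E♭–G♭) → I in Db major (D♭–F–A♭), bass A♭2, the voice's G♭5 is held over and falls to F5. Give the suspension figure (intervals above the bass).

7–6 suspension.

At the second chord the bass is A♭2. The suspended G♭5 lies a seventh above the bass; after resolving down by step to F5, the interval above the bass becomes a sixth.
Suspension figures are named by those two intervals: 7–6.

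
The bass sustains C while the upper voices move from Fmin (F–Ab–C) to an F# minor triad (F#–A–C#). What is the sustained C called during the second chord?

Pedal tone (pedal point).

The harmony at that moment is F# minor triad (F#, A, C#); C is not a chord tone.
It is held over (the same pitch as the preceding C) and then sustained as the same pitch into the next harmony.
Sustained through a change of harmony — a pedal tone.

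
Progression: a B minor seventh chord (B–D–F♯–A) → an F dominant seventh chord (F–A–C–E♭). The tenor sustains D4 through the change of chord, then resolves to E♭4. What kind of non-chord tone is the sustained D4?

D4 is a retardation.

The harmony at that moment is F dominant seventh chord (F, A, C, E♭); D4 is not a chord tone.
It is held over (the same pitch as the preceding D4) and left by step up to E♭4.
Held over from the previous chord and resolving up by step — a retardation.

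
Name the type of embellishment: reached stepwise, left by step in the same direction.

Passing tone.

Approach: by step. Departure: by step, continuing in the same direction.
Stepwise on both sides with no change of direction means the note fills in the space between two different chord tones — a passing tone. (Had it turned back to its starting note it would be a neighbor tone instead.)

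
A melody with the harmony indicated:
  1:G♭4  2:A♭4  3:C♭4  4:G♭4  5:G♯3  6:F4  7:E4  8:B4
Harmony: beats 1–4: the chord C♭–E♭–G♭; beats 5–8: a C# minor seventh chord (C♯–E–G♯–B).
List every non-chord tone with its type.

A♭4 (beat 2) — escape tone; F4 (beat 6) — appoggiatura.

The harmony at that moment is C♭ major triad (C♭, E♭, G♭); A♭4 is not a chord tone.
It is approached by step up from G♭4 and left by leap down to C♭4.
Step in, leap out — an escape tone.
The harmony at that moment is C♯ minor seventh chord (C♯, E, G♯, B); F4 is not a chord tone.
It is approached by leap up from G♯3 and left by step down to E4.
Leap in, step out — an appoggiatura.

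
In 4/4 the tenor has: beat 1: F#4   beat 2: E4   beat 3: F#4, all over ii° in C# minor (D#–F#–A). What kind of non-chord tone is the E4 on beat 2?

The harmony at that moment is D# diminished triad (D#, F#, A); E4 is not a chord tone.
It is approached by step down from F#4 and left by step up to F#4.
Step away and step back to the same note — a neighbor tone (lower neighbor).

Lower neighbor tone.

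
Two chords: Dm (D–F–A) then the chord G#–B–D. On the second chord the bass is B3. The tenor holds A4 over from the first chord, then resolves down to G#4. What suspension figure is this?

7–6 suspension.

At the second chord the bass is B3. The suspended A4 lies a seventh above the bass; after resolving down by step to G#4, the interval above the bass becomes a sixth.
Suspension figures are named by those two intervals: 7–6.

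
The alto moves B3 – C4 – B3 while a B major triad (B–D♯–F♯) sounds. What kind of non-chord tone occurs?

C4 is a neighbor tone.

The harmony at that moment is B major triad (B, D♯, F♯); C4 is not a chord tone.
It is approached by step up from B3 and left by step down to B3.
Step away and step back to the same note — a neighbor tone (upper neighbor).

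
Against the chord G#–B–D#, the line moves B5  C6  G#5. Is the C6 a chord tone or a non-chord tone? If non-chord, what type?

The harmony at that moment is G# minor triad (G#, B, D#); C6 is not a chord tone.
It is approached by step up from B5 and left by leap down to G#5.
Step in, leap out — an escape tone.

Non-chord tone — an escape tone.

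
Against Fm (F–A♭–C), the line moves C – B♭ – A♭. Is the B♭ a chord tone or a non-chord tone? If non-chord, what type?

Non-chord tone — a passing tone.

The harmony at that moment is F minor triad (F, A♭, C); B♭ is not a chord tone.
It is approached by step down from C and left by step down to A♭.
Step in, step out in the same direction — a passing tone.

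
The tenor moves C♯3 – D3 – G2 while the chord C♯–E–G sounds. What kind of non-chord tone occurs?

The harmony at that moment is C♯ diminished triad (C♯, E, G); D3 is not a chord tone.
It is approached by step up from C♯3 and left by leap down to G2.
Step in, leap out — an escape tone.

D3 is an escape tone.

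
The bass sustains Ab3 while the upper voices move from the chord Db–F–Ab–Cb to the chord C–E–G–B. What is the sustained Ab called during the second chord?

The harmony at that moment is C major seventh chord (C, E, G, B); Ab3 is not a chord tone.
It is held over (the same pitch as the preceding Ab3) and then sustained as the same pitch into the next harmony.
Sustained through a change of harmony — a pedal tone.

Pedal tone (pedal point).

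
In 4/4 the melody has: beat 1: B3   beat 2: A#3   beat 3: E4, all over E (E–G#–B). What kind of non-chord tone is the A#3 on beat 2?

The harmony at that moment is E major triad (E, G#, B); A#3 is not a chord tone.
It is approached by step down from B3 and left by leap up to E4.
Step in, leap out, on a weak beat — an escape tone.

Escape tone.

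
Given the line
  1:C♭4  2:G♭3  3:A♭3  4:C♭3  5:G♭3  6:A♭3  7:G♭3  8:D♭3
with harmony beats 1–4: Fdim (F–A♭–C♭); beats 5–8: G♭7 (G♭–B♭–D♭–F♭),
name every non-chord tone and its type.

G♭3 (beat 2) — appoggiatura; A♭3 (beat 6) — neighbor tone.

The harmony at that moment is F diminished triad (F, A♭, C♭); G♭3 is not a chord tone.
It is approached by leap down from C♭4 and left by step up to A♭3.
Leap in, step out — an appoggiatura.
The harmony at that moment is G♭ dominant seventh chord (G♭, B♭, D♭, F♭); A♭3 is not a chord tone.
It is approached by step up from G♭3 and left by step down to G♭3.
Step away and step back to the same note — a neighbor tone (upper neighbor).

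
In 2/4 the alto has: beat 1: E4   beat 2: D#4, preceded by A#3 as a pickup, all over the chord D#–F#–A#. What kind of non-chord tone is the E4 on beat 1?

Appoggiatura.

The harmony at that moment is D# minor triad (D#, F#, A#); E4 is not a chord tone.
It is approached by leap up from A#3 and left by step down to D#4.
Leap in, step out, metrically accented — an appoggiatura.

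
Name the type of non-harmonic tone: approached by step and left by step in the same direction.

Passing tone.

Approach: by step. Departure: by step, continuing in the same direction.
Stepwise on both sides with no change of direction means the note fills in the space between two different chord tones — a passing tone. (Had it turned back to its starting note it would be a neighbor tone instead.)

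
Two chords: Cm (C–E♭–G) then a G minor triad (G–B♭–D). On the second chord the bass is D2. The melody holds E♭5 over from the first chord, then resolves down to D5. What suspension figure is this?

9–8 suspension.

At the second chord the bass is D2. The suspended E♭5 lies a ninth above the bass; after resolving down by step to D5, the interval above the bass becomes an octave.
Suspension figures are named by those two intervals: 9–8.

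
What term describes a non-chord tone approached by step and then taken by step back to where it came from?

Approach: by step. Departure: by step in the opposite direction, back to the starting pitch.
Stepwise on both sides but reversing to return to the same chord tone — a neighbor tone. (Had it continued onward in the same direction it would be a passing tone instead.)

Neighbor tone.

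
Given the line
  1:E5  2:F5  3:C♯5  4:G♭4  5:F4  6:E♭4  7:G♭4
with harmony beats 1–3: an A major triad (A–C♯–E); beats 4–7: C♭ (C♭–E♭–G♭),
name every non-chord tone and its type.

F5 (beat 2) — escape tone; F4 (beat 5) — passing tone.

The harmony at that moment is A major triad (A, C♯, E); F5 is not a chord tone.
It is approached by step up from E5 and left by leap down to C♯5.
Step in, leap out — an escape tone.
The harmony at that moment is C♭ major triad (C♭, E♭, G♭); F4 is not a chord tone.
It is approached by step down from G♭4 and left by step down to E♭4.
Step in, step out in the same direction — a passing tone.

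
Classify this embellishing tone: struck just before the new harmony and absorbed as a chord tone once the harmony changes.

Anticipation.

Approach: ahead of the chord change (typically by step), so it is dissonant against the current harmony. Departure: none — the same pitch is restated or held and is a chord tone of the new harmony.
Dissonant first, consonant once the harmony catches up: the note simply arrives early — an anticipation. (The reverse timing, consonant first and dissonant after the change, would be a suspension or retardation.)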